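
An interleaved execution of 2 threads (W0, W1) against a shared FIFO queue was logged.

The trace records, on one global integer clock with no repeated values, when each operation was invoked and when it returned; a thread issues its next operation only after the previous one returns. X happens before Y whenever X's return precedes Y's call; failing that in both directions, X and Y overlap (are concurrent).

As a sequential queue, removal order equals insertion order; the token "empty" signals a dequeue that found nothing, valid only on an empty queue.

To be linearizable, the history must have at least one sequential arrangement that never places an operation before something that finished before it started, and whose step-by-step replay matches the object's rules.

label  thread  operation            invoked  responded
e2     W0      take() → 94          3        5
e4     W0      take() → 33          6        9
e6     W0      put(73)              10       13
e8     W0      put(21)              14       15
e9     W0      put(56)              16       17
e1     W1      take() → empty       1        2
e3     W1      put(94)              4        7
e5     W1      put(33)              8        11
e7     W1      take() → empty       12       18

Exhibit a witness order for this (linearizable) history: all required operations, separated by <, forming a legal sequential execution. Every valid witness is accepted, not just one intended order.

e1 < e3 < e2 < e5 < e4 < e7 < e6 < e8 < e9

after step 1 (e1 take() → empty): queue <>
after step 2 (e3 put(94)): queue <94>
after step 3 (e2 take() → 94): queue <>
after step 4 (e5 put(33)): queue <33>
after step 5 (e4 take() → 33): queue <>
after step 6 (e7 take() → empty): queue <>
after step 7 (e6 put(73)): queue <73>
after step 8 (e8 put(21)): queue <73,21>
after step 9 (e9 put(56)): queue <73,21,56>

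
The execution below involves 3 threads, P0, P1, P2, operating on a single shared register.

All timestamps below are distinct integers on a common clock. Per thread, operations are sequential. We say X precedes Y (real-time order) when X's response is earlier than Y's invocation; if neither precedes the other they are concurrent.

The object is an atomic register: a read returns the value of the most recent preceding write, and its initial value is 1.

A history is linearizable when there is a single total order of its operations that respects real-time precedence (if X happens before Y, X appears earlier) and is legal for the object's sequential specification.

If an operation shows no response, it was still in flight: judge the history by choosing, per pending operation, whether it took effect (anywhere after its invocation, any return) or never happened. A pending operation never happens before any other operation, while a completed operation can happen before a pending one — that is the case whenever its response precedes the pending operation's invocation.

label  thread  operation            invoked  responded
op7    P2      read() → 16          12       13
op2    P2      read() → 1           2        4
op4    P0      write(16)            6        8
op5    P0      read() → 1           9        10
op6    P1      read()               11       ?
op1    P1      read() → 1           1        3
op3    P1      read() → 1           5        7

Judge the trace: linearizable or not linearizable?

not linearizable

events 1..9 are fine; event 10 — the response of op5 at time 10 — makes the prefix non-linearizable
all 4 real-time-respecting orders fail — 5 completed register operations, no legal replay
e.g. op1, op2, op3, op4, op5: illegal at step 5, since op5 read() → 1 cannot apply there
e.g. op1, op2, op4, op3, op5: illegal at step 4, since op3 read() → 1 cannot apply there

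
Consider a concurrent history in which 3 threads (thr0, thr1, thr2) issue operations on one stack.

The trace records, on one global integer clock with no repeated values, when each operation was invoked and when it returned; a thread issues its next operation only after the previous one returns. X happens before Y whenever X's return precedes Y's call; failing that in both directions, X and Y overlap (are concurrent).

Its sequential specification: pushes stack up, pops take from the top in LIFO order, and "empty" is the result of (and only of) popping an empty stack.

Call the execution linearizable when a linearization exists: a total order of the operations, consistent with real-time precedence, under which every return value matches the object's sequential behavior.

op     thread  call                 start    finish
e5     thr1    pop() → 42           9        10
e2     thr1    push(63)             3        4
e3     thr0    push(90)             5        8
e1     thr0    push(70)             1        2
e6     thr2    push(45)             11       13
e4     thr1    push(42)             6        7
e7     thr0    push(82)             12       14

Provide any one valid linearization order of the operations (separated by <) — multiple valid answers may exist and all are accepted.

e1 < e2 < e3 < e4 < e5 < e6 < e7

1. e1 push(70), leaving stack <70>
2. e2 push(63), leaving stack <70,63>
3. e3 push(90), leaving stack <70,63,90>
4. e4 push(42), leaving stack <70,63,90,42>
5. e5 pop() → 42, leaving stack <70,63,90>
6. e6 push(45), leaving stack <70,63,90,45>
7. e7 push(82), leaving stack <70,63,90,45,82>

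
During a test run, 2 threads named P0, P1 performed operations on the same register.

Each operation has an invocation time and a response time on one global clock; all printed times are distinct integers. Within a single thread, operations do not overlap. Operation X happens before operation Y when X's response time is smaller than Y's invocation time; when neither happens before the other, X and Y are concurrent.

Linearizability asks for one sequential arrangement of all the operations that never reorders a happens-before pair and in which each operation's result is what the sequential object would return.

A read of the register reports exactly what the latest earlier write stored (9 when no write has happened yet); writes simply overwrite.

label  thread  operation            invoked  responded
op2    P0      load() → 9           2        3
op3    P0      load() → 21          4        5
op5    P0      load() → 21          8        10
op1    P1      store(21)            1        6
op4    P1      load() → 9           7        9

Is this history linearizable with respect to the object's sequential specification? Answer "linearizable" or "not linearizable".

events 1..8 are fine; event 9 — the response of op4 at time 9 — makes the prefix non-linearizable
4 completed operations, 3 real-time-consistent orders — every register replay fails
include/drop combinations of the 1 pending operation (op5) were all tried; none helps
one such order, op1, op2, op3, op4 (pending dropped), breaks at step 2 where op2 load() → 9 is illegal
one such order, op2, op1, op3, op4 (pending dropped), breaks at step 4 where op4 load() → 9 is illegal

not linearizable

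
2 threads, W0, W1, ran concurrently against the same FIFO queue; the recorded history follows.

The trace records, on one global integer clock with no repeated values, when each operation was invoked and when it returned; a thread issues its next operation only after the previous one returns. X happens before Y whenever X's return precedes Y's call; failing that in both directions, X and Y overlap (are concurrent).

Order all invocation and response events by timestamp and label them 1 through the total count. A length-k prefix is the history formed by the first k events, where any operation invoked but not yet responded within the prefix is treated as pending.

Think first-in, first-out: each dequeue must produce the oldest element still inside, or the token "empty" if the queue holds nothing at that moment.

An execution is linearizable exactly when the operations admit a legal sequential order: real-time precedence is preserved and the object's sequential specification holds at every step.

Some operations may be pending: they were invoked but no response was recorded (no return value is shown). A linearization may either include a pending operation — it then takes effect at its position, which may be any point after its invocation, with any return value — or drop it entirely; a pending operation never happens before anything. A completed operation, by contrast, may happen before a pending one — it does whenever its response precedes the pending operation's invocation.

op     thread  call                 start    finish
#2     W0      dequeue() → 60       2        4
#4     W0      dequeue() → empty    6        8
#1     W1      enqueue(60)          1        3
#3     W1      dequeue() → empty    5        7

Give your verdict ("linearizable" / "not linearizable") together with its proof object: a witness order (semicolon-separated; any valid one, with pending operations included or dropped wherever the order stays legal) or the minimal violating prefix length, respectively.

linearizable — witness: #1; #2; #3; #4

step 1: #1 enqueue(60) — queue <60>
step 2: #2 dequeue() → 60 — queue <>
step 3: #3 dequeue() → empty — queue <>
step 4: #4 dequeue() → empty — queue <>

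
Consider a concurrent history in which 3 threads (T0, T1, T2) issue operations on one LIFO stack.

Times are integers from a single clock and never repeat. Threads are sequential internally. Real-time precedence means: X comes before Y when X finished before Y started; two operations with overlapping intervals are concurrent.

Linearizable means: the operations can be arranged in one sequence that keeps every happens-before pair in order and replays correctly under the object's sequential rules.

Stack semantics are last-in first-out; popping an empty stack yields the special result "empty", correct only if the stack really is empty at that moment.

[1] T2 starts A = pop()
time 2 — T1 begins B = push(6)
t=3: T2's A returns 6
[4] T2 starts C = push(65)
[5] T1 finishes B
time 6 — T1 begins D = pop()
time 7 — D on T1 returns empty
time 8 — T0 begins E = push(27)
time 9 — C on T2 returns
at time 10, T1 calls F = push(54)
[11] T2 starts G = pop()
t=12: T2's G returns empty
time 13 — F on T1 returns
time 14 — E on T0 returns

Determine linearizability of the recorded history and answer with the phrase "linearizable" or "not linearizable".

already the first 12 events (up to G's response at time 12) admit no linearization; the first 11 still do
all 5 real-time-respecting orders fail — 5 completed LIFO stack operations, no legal replay
completion choices over the 2 pending operations (E, F) were checked; none helps
take A, B, C, D, G (pending dropped): step 1 already fails, because A pop() → 6 cannot occur there
take A, B, D, C, G (pending dropped): step 1 already fails, because A pop() → 6 cannot occur there

not linearizable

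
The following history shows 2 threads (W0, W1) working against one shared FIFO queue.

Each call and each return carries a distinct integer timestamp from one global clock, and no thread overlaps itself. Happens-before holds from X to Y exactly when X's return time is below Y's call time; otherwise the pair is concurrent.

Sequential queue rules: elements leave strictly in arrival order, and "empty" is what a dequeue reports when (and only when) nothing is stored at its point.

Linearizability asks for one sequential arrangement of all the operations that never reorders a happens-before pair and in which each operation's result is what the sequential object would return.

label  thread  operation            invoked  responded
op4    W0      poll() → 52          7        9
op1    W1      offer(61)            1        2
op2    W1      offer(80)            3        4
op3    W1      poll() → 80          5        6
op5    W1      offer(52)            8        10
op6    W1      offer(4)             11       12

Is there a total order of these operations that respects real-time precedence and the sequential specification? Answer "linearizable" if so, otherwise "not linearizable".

not linearizable

already the first 6 events (up to op3's response at time 6) admit no linearization; the first 5 still do
exactly one order of the 3 completed ops respects real time; the FIFO queue replay fails
sample order op1, op2, op3 stalls at step 3 — op3 poll() → 80 has no legal effect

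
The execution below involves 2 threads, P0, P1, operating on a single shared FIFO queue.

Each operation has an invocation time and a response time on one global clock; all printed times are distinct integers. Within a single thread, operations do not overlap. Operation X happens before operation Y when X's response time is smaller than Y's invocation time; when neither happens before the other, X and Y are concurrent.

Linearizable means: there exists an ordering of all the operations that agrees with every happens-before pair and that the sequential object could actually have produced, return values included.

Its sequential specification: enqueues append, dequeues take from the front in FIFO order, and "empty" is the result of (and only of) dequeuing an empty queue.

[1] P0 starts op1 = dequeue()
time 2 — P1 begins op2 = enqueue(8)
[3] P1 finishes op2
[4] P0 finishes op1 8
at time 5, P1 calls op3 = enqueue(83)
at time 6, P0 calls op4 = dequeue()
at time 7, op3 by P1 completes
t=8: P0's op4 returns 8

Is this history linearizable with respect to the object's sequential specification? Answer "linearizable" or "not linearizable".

not linearizable

events 1..7 are fine; event 8 — the response of op4 at time 8 — makes the prefix non-linearizable
checked exhaustively: 4 real-time-consistent orders of 4 completed operations, zero legal FIFO queue replays
take op1, op2, op3, op4: step 1 already fails, because op1 dequeue() → 8 cannot occur there
take op1, op2, op4, op3: step 1 already fails, because op1 dequeue() → 8 cannot occur there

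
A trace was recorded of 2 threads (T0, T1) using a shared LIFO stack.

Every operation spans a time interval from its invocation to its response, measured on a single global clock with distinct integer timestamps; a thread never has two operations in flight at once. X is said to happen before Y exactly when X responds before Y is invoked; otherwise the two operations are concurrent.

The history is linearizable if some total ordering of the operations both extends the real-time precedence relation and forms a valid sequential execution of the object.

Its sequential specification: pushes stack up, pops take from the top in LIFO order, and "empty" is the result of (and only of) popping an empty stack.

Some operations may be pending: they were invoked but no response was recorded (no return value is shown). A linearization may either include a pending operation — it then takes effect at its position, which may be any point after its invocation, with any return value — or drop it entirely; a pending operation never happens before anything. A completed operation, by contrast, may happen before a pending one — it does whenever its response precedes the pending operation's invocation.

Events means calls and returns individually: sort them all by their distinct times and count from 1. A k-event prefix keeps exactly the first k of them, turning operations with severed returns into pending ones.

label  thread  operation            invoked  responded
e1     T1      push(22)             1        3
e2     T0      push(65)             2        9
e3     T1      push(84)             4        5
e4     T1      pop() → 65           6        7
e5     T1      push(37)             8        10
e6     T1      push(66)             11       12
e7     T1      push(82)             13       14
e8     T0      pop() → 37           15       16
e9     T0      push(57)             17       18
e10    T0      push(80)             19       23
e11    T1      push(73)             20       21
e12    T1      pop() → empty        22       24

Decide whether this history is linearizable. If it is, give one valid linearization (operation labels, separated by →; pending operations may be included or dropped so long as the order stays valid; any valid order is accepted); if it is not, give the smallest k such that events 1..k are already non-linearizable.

through event 15 a valid linearization exists; event 16 (e8 responding at time 16) ends that
the 8 completed operations admit 5 real-time orders; each fails the LIFO stack replay
sample order e1, e2, e3, e4, e5, e6, e7, e8 stalls at step 4 — e4 pop() → 65 has no legal effect
sample order e1, e3, e2, e4, e5, e6, e7, e8 stalls at step 8 — e8 pop() → 37 has no legal effect

not linearizable — minimal violating prefix: 16 events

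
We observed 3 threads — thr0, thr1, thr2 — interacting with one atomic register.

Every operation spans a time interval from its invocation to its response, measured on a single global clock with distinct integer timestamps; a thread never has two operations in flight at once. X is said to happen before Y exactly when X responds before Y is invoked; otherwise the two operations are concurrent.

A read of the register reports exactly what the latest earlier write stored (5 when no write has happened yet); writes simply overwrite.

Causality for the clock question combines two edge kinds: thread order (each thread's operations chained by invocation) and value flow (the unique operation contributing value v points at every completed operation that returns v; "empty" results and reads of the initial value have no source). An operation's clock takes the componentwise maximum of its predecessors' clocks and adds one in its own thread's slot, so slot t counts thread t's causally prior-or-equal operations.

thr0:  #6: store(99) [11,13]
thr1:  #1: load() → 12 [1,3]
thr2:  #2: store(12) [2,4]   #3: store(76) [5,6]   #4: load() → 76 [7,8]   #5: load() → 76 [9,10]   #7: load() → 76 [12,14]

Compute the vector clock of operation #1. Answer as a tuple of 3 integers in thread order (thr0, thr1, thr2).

(0, 1, 1)

no predecessors for #2 (invoked 2): thr2 increments from zero → (0, 0, 1)
no predecessors for #6 (invoked 11): thr0 increments from zero → (1, 0, 0)
#3 (invocation 5): componentwise max over VC(#2)=(0, 0, 1), +1 at thr2, giving (0, 0, 2)
#1 (invocation 1): componentwise max over VC(#2)=(0, 0, 1), +1 at thr1, giving (0, 1, 1)
#4 (invocation 7): componentwise max over VC(#3)=(0, 0, 2), +1 at thr2, giving (0, 0, 3)
#5 (invocation 9): componentwise max over VC(#3)=(0, 0, 2), VC(#4)=(0, 0, 3), +1 at thr2, giving (0, 0, 4)
#7 (invocation 12): componentwise max over VC(#3)=(0, 0, 2), VC(#5)=(0, 0, 4), +1 at thr2, giving (0, 0, 5)
target: VC(#1) = (0, 1, 1)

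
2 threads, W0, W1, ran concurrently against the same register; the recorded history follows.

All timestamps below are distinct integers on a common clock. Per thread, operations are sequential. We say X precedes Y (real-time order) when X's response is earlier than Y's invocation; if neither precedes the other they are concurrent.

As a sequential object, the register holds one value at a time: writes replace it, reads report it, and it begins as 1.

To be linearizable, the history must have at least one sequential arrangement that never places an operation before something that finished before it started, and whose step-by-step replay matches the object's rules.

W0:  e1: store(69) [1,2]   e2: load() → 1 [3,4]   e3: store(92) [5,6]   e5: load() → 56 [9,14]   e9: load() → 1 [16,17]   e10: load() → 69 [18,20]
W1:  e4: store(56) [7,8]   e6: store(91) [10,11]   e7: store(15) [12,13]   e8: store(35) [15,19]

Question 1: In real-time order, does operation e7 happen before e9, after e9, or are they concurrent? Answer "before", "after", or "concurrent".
Answer: before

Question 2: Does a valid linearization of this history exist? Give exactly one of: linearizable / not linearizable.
not linearizable

through event 3 a valid linearization exists; event 4 (e2 responding at time 4) ends that
exactly one order of the 2 completed ops respects real time; the register replay fails
take e1, e2: step 2 already fails, because e2 load() → 1 cannot occur there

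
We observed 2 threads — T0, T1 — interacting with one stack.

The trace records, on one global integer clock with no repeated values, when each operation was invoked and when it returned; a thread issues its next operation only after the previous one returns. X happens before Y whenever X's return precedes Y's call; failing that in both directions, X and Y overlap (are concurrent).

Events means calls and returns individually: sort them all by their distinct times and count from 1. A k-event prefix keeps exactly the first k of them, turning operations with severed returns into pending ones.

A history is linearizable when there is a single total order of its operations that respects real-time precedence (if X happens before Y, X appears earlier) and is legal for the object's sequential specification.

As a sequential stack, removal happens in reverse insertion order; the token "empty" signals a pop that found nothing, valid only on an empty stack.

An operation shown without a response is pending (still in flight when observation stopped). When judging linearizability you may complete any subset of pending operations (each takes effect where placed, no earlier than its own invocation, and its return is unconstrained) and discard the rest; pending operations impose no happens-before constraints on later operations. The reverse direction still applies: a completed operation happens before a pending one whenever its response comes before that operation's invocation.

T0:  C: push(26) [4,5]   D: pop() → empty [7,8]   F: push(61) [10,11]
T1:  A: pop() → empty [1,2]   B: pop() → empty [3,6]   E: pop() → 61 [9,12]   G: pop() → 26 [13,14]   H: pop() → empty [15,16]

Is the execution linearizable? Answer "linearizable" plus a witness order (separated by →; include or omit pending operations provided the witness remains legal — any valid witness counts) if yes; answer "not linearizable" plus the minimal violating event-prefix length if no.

not linearizable — minimal violating prefix: 8 events

cut after 7 events: linearizable; cut after 8 events (D responds, time 8): not linearizable
no legal order exists: 2 real-time-consistent candidates over 4 completed stack operations, all rejected
e.g. A, B, C, D: illegal at step 4, since D pop() → empty cannot apply there
e.g. A, C, B, D: illegal at step 3, since B pop() → empty cannot apply there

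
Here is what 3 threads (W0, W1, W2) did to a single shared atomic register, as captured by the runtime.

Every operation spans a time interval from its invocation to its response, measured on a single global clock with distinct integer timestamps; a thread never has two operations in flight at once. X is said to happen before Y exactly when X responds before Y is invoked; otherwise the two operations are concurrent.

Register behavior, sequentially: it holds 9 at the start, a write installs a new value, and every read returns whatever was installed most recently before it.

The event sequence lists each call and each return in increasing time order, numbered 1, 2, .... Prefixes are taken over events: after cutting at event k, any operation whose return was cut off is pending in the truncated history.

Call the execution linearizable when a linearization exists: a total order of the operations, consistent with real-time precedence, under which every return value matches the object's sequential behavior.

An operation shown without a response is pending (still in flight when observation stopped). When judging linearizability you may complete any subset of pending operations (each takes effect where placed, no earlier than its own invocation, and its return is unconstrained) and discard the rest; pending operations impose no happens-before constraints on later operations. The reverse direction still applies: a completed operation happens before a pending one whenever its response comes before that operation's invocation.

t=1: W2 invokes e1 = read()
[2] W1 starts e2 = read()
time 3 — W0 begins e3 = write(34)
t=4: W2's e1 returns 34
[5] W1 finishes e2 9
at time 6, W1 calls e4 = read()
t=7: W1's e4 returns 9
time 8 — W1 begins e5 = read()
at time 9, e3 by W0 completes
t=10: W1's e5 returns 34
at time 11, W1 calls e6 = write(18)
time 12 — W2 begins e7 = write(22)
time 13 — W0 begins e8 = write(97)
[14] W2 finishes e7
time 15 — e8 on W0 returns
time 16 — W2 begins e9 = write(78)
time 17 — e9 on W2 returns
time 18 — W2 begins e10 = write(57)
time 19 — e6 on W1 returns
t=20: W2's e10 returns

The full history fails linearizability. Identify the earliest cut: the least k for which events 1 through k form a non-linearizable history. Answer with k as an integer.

a valid linearization of events 1..6 exists, for instance e2, e3, e1:
step 1: e2 read() → 9 — value 9
step 2: e3 write(34) (pending, included) — value 34
step 3: e1 read() → 34 — value 34
event 7 — e4's response, time 7 — after it, nothing linearizes
no escape via the 1 pending operation (e3): every completion choice fails
one such order, e1, e2, e4 (pending dropped), breaks at step 1 where e1 read() → 34 is illegal
one such order, e2, e1, e4 (pending dropped), breaks at step 2 where e1 read() → 34 is illegal

7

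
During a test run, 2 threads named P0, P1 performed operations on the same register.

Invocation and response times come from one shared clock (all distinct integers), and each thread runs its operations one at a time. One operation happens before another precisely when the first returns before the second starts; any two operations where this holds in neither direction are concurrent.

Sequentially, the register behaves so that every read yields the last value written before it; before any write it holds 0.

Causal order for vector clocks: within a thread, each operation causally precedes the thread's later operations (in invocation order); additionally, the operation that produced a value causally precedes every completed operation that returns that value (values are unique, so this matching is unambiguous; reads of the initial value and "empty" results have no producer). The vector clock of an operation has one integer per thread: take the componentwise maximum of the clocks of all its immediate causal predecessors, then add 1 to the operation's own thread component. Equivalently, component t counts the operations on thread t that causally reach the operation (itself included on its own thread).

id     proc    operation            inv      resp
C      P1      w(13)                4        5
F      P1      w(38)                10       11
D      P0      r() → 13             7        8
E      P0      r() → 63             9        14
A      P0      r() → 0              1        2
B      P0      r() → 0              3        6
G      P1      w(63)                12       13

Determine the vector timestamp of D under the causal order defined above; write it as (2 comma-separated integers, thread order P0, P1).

(3, 1)

no predecessors for C (invoked 4): P1 increments from zero → (0, 1)
no predecessors for A (invoked 1): P0 increments from zero → (1, 0)
VC(F, invoked at 10): max of VC(C)=(0, 1), then +1 on thread P1 → (0, 2)
VC(B, invoked at 3): max of VC(A)=(1, 0), then +1 on thread P0 → (2, 0)
VC(G, invoked at 12): max of VC(F)=(0, 2), then +1 on thread P1 → (0, 3)
VC(D, invoked at 7): max of VC(B)=(2, 0), VC(C)=(0, 1), then +1 on thread P0 → (3, 1)
VC(E, invoked at 9): max of VC(D)=(3, 1), VC(G)=(0, 3), then +1 on thread P0 → (4, 3)
target: VC(D) = (3, 1)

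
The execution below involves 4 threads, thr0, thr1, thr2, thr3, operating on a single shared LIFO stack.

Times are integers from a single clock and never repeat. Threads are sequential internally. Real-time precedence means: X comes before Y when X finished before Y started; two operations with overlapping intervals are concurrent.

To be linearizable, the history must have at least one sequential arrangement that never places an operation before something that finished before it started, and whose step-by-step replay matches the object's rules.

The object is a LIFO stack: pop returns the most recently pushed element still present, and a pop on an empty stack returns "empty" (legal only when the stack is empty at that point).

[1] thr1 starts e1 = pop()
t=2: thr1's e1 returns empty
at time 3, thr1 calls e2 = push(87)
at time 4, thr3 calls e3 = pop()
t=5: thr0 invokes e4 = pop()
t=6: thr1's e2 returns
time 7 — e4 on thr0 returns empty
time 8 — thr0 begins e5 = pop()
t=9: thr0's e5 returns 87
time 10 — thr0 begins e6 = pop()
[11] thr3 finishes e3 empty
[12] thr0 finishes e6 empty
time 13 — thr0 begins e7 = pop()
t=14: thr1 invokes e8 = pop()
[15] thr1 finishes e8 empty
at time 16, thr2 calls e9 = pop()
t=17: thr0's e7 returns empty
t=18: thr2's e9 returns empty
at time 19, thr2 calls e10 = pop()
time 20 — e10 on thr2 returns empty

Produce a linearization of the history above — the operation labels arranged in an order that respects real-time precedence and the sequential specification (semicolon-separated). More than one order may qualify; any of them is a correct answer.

e1; e3; e4; e2; e5; e6; e7; e8; e9; e10

after step 1 (e1 pop() → empty): stack <>
after step 2 (e3 pop() → empty): stack <>
after step 3 (e4 pop() → empty): stack <>
after step 4 (e2 push(87)): stack <87>
after step 5 (e5 pop() → 87): stack <>
after step 6 (e6 pop() → empty): stack <>
after step 7 (e7 pop() → empty): stack <>
after step 8 (e8 pop() → empty): stack <>
after step 9 (e9 pop() → empty): stack <>
after step 10 (e10 pop() → empty): stack <>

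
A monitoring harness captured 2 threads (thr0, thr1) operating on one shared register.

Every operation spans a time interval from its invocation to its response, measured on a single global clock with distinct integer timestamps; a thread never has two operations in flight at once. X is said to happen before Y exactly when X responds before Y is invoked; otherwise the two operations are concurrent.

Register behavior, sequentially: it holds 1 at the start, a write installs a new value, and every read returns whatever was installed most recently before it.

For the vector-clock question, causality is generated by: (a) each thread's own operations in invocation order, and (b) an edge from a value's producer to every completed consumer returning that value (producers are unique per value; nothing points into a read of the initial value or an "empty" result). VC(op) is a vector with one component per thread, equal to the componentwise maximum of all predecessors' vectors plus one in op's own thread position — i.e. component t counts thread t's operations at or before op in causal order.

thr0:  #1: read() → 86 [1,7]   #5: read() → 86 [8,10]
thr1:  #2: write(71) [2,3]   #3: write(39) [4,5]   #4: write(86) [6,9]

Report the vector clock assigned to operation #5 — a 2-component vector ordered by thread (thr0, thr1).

invoked at 2, #2 has no predecessors; its own thr1 bump gives (0, 1)
from VC(#2)=(0, 1), #3 (invoked 4) maxes components and bumps thr1 → (0, 2)
from VC(#3)=(0, 2), #4 (invoked 6) maxes components and bumps thr1 → (0, 3)
from VC(#4)=(0, 3), #1 (invoked 1) maxes components and bumps thr0 → (1, 3)
from VC(#1)=(1, 3), VC(#4)=(0, 3), #5 (invoked 8) maxes components and bumps thr0 → (2, 3)
target: VC(#5) = (2, 3)

(2, 3)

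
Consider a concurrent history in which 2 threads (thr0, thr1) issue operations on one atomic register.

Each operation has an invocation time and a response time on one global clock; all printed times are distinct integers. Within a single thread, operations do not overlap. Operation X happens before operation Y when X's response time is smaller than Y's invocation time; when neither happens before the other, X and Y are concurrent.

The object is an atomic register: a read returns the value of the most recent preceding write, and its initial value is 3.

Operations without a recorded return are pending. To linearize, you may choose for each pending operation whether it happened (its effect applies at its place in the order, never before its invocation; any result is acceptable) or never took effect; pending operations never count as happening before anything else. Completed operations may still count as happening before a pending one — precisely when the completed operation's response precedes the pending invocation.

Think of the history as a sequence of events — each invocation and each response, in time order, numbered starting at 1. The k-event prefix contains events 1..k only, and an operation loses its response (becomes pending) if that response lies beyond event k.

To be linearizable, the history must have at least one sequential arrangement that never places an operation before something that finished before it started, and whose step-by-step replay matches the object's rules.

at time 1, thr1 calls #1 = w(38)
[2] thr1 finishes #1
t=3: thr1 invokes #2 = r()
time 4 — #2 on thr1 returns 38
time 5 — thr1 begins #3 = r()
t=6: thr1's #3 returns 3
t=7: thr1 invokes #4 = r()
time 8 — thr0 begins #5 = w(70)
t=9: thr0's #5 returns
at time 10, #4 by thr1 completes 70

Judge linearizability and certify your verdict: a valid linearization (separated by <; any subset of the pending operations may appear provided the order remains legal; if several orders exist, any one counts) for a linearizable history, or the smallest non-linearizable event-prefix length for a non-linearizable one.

not linearizable — minimal violating prefix: 6 events

the violation lands at event 6, #3's response at time 6: events 1..5 linearize, events 1..6 do not
exactly one order of the 3 completed ops respects real time; the atomic register replay fails
for example #1, #2, #3 fails at step 3: #3 r() → 3 is not legal there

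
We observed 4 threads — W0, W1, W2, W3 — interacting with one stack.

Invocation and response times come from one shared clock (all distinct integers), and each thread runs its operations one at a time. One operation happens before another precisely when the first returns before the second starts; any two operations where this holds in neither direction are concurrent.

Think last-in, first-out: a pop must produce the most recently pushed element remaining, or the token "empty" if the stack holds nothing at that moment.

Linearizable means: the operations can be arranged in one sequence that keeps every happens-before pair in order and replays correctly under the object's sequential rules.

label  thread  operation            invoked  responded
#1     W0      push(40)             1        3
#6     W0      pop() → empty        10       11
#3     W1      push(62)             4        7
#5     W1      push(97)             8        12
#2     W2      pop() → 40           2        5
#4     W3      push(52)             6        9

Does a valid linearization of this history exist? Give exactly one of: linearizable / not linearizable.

cut after 10 events: linearizable; cut after 11 events (#6 responds, time 11): not linearizable
checked exhaustively: 5 real-time-consistent orders of 5 completed operations, zero legal stack replays
every completion of the 1 pending operation (#5) was checked; none linearizes
e.g. #1, #2, #3, #4, #6 (pending dropped): illegal at step 5, since #6 pop() → empty cannot apply there
e.g. #1, #2, #4, #3, #6 (pending dropped): illegal at step 5, since #6 pop() → empty cannot apply there

not linearizable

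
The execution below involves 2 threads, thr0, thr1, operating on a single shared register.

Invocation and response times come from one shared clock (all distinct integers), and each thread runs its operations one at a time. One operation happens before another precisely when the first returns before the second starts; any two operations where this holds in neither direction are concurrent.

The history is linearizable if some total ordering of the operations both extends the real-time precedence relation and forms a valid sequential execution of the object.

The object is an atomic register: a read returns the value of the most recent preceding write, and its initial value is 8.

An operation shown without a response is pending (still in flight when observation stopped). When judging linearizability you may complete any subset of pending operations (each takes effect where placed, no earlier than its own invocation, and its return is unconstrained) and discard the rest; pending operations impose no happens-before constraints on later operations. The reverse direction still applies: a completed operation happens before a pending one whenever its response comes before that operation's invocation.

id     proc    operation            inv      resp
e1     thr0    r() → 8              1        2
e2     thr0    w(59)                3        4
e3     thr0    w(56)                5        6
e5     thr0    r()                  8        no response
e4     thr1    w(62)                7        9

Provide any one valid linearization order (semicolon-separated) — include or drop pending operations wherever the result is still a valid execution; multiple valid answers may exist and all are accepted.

e1; e2; e3; e4

step 1: e1 r() → 8 — value 8
step 2: e2 w(59) — value 59
step 3: e3 w(56) — value 56
step 4: e4 w(62) — value 62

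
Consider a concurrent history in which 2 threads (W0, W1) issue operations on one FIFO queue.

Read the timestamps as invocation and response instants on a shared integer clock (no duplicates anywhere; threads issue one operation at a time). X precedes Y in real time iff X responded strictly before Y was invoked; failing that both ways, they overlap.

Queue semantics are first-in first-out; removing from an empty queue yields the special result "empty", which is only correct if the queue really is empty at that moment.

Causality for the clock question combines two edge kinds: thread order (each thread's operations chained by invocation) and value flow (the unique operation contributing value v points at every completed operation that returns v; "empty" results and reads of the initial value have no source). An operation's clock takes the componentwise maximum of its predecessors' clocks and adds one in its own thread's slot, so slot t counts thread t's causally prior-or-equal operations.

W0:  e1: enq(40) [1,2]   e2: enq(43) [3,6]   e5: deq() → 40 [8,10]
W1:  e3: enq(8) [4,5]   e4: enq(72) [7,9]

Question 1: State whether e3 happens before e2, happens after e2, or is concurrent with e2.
concurrent

e3 spans [4,5], e2 spans [3,6]
the intervals overlap in both directions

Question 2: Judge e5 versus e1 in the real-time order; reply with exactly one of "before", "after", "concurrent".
after

e5 spans [8,10], e1 spans [1,2]
resp(e1)=2 < inv(e5)=8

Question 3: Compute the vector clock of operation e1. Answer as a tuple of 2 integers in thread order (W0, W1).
(1, 0)

VC(e3, invoked at 4): no causal predecessors; +1 on W1 → (0, 1)
VC(e1, invoked at 1): no causal predecessors; +1 on W0 → (1, 0)
e4 (invocation 7): componentwise max over VC(e3)=(0, 1), +1 at W1, giving (0, 2)
e2 (invocation 3): componentwise max over VC(e1)=(1, 0), +1 at W0, giving (2, 0)
e5 (invocation 8): componentwise max over VC(e1)=(1, 0), VC(e2)=(2, 0), +1 at W0, giving (3, 0)
target: VC(e1) = (1, 0)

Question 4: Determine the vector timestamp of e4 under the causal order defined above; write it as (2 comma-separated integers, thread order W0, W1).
(0, 2)

root op e3, invoked 4: fresh clock plus W1's own tick → (0, 1)
root op e1, invoked 1: fresh clock plus W0's own tick → (1, 0)
merge at e4 (invoked 7): VC(e3)=(0, 1), own-thread bump on W1 → (0, 2)
merge at e2 (invoked 3): VC(e1)=(1, 0), own-thread bump on W0 → (2, 0)
merge at e5 (invoked 8): VC(e1)=(1, 0), VC(e2)=(2, 0), own-thread bump on W0 → (3, 0)
target: VC(e4) = (0, 2)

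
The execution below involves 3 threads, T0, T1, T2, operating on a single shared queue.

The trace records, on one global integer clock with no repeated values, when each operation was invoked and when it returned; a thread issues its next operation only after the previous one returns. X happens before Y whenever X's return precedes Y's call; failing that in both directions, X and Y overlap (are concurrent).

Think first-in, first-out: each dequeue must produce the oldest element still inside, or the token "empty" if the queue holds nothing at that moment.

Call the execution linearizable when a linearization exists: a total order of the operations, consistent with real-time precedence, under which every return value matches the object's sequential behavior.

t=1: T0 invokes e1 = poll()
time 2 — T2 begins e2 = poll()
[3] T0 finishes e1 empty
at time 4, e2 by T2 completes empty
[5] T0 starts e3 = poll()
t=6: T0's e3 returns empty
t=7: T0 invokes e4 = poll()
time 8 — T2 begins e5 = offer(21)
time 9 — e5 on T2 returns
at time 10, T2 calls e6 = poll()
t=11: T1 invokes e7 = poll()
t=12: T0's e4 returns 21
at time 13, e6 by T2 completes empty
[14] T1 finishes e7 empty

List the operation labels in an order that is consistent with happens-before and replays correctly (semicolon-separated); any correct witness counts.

e1; e2; e3; e5; e4; e6; e7

1. e1 poll() → empty, leaving queue <>
2. e2 poll() → empty, leaving queue <>
3. e3 poll() → empty, leaving queue <>
4. e5 offer(21), leaving queue <21>
5. e4 poll() → 21, leaving queue <>
6. e6 poll() → empty, leaving queue <>
7. e7 poll() → empty, leaving queue <>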